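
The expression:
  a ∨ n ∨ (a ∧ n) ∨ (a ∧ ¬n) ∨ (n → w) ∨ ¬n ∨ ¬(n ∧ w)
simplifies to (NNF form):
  True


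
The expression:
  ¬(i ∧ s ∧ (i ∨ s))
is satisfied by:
  {s: False, i: False}
  {i: True, s: False}
  {s: True, i: False}


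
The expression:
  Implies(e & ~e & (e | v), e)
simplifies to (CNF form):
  True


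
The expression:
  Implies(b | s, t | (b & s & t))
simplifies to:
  t | (~b & ~s)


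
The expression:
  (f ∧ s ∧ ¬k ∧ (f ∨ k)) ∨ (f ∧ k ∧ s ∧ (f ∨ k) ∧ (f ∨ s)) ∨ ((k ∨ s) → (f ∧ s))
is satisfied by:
  {f: True, s: False, k: False}
  {f: False, s: False, k: False}
  {s: True, f: True, k: False}
  {k: True, s: True, f: True}


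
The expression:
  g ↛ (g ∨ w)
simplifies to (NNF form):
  False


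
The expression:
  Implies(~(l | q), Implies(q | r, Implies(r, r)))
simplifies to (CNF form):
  True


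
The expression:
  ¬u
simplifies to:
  ¬u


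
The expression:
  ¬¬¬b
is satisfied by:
  {b: False}


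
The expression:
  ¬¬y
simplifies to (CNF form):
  y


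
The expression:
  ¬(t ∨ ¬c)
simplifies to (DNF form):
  c ∧ ¬t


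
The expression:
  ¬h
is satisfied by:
  {h: False}


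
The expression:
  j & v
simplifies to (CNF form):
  j & v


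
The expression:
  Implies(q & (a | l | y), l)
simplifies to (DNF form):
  l | ~q | (~a & ~y)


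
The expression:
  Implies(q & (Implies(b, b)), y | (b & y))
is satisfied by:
  {y: True, q: False}
  {q: False, y: False}
  {q: True, y: True}


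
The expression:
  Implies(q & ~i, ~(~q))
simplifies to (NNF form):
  True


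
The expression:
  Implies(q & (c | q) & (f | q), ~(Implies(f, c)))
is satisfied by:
  {f: True, c: False, q: False}
  {c: False, q: False, f: False}
  {f: True, c: True, q: False}
  {c: True, f: False, q: False}
  {q: True, f: True, c: False}


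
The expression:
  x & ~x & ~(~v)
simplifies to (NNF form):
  False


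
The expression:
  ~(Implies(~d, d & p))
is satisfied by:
  {d: False}


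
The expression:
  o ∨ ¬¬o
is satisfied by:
  {o: True}


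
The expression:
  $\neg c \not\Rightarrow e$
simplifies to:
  $\neg c \wedge \neg e$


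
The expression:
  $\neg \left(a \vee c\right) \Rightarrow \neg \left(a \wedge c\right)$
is always true.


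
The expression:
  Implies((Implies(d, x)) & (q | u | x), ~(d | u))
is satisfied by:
  {d: False, u: False, x: False}
  {x: True, d: False, u: False}
  {d: True, x: False, u: False}
  {u: True, d: True, x: False}


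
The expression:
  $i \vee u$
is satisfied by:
  {i: True, u: True}
  {i: True, u: False}
  {u: True, i: False}


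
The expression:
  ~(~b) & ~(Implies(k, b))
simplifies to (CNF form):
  False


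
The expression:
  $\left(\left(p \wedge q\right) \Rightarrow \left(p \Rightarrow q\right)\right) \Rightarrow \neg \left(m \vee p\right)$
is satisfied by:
  {p: False, m: False}


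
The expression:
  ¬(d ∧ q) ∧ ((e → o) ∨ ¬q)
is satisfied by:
  {o: True, e: False, q: False, d: False}
  {o: False, e: False, q: False, d: False}
  {o: True, e: True, q: False, d: False}
  {e: True, o: False, q: False, d: False}
  {d: True, o: True, e: False, q: False}
  {d: True, o: False, e: False, q: False}
  {d: True, o: True, e: True, q: False}
  {d: True, e: True, o: False, q: False}
  {q: True, o: True, d: False, e: False}
  {q: True, d: False, e: False, o: False}
  {o: True, q: True, e: True, d: False}


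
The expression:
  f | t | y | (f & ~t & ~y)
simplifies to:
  f | t | y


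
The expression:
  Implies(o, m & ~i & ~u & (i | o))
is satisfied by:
  {m: True, u: False, i: False, o: False}
  {m: False, u: False, i: False, o: False}
  {m: True, i: True, u: False, o: False}
  {i: True, m: False, u: False, o: False}
  {m: True, u: True, i: False, o: False}
  {u: True, m: False, i: False, o: False}
  {m: True, i: True, u: True, o: False}
  {i: True, u: True, m: False, o: False}
  {o: True, m: True, u: False, i: False}


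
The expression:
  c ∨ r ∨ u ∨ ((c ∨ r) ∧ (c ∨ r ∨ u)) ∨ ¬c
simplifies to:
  True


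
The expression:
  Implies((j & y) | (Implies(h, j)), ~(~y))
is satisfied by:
  {y: True, h: True, j: False}
  {y: True, h: False, j: False}
  {j: True, y: True, h: True}
  {j: True, y: True, h: False}
  {h: True, j: False, y: False}


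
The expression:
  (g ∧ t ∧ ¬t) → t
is always true.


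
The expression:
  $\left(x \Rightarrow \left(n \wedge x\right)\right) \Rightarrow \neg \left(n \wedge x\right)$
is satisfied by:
  {x: False, n: False}
  {n: True, x: False}
  {x: True, n: False}


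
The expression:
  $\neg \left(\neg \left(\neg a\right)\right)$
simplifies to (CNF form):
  $\neg a$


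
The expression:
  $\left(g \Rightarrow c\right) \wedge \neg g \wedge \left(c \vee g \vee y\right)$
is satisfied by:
  {y: True, c: True, g: False}
  {y: True, c: False, g: False}
  {c: True, y: False, g: False}


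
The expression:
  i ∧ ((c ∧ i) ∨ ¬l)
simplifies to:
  i ∧ (c ∨ ¬l)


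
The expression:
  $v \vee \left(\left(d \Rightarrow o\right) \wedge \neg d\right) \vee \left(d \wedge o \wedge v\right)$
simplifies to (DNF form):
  $v \vee \neg d$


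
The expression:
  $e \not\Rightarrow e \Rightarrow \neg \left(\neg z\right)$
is always true.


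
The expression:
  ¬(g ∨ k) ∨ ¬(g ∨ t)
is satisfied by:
  {k: False, g: False, t: False}
  {t: True, k: False, g: False}
  {k: True, t: False, g: False}


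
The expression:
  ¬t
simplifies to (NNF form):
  ¬t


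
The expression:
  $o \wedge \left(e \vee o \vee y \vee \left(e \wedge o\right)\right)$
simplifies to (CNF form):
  $o$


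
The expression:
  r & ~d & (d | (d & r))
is never true.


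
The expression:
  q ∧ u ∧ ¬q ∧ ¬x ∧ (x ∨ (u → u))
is never true.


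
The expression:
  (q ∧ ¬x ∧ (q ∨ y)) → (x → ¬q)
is always true.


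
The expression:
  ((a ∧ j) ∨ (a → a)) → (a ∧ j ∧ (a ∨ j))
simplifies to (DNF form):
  a ∧ j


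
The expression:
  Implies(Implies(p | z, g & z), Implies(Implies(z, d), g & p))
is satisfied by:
  {p: True, z: True, g: False, d: False}
  {d: True, p: True, z: True, g: False}
  {p: True, g: True, z: True, d: False}
  {d: True, p: True, g: True, z: True}
  {p: True, z: False, g: False, d: False}
  {p: True, d: True, z: False, g: False}
  {p: True, g: True, z: False, d: False}
  {p: True, d: True, g: True, z: False}
  {z: True, d: False, g: False, p: False}
  {d: True, z: True, g: False, p: False}
  {g: True, z: True, d: False, p: False}


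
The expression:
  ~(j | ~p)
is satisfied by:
  {p: True, j: False}


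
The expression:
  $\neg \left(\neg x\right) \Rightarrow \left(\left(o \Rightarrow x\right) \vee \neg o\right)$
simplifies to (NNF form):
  $\text{True}$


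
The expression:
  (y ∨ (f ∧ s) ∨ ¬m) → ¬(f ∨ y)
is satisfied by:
  {m: True, y: False, f: False, s: False}
  {m: False, y: False, f: False, s: False}
  {s: True, m: True, y: False, f: False}
  {s: True, m: False, y: False, f: False}
  {f: True, m: True, y: False, s: False}


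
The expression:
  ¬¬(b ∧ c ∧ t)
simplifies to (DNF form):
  b ∧ c ∧ t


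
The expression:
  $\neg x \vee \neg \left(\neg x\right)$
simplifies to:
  $\text{True}$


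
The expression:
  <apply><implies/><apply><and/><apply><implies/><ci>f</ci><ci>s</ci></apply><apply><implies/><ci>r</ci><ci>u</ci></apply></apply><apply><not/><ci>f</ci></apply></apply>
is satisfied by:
  {r: True, s: False, f: False, u: False}
  {r: False, s: False, f: False, u: False}
  {u: True, r: True, s: False, f: False}
  {u: True, r: False, s: False, f: False}
  {f: True, r: True, s: False, u: False}
  {f: True, r: False, s: False, u: False}
  {f: True, u: True, r: True, s: False}
  {f: True, u: True, r: False, s: False}
  {s: True, r: True, u: False, f: False}
  {s: True, r: False, u: False, f: False}
  {u: True, s: True, r: True, f: False}
  {u: True, s: True, r: False, f: False}
  {f: True, s: True, r: True, u: False}


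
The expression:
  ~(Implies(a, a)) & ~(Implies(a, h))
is never true.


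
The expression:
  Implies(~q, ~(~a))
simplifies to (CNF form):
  a | q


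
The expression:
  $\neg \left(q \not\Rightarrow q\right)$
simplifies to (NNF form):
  $\text{True}$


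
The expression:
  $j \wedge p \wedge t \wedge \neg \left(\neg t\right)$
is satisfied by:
  {t: True, j: True, p: True}


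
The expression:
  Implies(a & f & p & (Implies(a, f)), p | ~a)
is always true.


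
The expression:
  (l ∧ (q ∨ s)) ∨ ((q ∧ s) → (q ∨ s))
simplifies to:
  True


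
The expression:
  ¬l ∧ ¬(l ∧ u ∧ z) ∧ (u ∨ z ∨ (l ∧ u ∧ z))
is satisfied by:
  {z: True, u: True, l: False}
  {z: True, u: False, l: False}
  {u: True, z: False, l: False}


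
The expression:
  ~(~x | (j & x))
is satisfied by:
  {x: True, j: False}


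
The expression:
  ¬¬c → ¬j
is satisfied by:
  {c: False, j: False}
  {j: True, c: False}
  {c: True, j: False}


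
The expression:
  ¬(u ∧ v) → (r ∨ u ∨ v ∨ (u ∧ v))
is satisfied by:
  {r: True, v: True, u: True}
  {r: True, v: True, u: False}
  {r: True, u: True, v: False}
  {r: True, u: False, v: False}
  {v: True, u: True, r: False}
  {v: True, u: False, r: False}
  {u: True, v: False, r: False}


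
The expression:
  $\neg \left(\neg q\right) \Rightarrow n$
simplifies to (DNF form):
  $n \vee \neg q$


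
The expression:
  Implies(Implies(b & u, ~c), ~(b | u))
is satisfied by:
  {c: True, b: False, u: False}
  {b: False, u: False, c: False}
  {c: True, u: True, b: True}


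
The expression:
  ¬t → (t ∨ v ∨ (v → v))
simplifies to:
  True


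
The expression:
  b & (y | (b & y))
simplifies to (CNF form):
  b & y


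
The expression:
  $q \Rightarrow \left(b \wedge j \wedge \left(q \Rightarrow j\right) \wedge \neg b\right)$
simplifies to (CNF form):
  $\neg q$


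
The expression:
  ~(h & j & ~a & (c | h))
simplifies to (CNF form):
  a | ~h | ~j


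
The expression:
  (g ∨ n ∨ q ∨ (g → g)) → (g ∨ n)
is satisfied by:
  {n: True, g: True}
  {n: True, g: False}
  {g: True, n: False}


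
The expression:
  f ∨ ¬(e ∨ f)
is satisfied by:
  {f: True, e: False}
  {e: False, f: False}
  {e: True, f: True}


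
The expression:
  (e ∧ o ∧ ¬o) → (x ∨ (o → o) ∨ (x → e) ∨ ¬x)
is always true.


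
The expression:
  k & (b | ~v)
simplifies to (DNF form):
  (b & k) | (k & ~v)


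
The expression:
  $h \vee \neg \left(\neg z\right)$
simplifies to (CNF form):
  $h \vee z$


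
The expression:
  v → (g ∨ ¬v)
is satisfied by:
  {g: True, v: False}
  {v: False, g: False}
  {v: True, g: True}


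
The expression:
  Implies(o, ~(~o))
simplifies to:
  True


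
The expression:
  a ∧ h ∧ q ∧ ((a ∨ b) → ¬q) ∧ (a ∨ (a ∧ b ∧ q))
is never true.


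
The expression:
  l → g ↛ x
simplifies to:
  (g ∧ ¬x) ∨ ¬l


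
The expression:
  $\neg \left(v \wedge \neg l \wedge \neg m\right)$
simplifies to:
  $l \vee m \vee \neg v$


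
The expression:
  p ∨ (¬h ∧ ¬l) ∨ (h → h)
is always true.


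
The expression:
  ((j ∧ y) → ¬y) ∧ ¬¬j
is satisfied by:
  {j: True, y: False}


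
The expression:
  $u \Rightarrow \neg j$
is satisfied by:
  {u: False, j: False}
  {j: True, u: False}
  {u: True, j: False}


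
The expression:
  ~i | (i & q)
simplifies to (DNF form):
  q | ~i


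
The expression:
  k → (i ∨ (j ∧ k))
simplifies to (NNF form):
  i ∨ j ∨ ¬k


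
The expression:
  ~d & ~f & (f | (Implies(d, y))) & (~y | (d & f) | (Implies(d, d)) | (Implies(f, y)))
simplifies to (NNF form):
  ~d & ~f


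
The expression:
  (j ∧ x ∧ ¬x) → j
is always true.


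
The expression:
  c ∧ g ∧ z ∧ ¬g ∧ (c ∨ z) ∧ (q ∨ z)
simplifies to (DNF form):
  False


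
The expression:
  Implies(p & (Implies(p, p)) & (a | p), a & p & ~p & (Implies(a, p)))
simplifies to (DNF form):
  ~p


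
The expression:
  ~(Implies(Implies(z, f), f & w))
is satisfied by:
  {w: False, f: False, z: False}
  {f: True, w: False, z: False}
  {z: True, f: True, w: False}
  {w: True, f: False, z: False}


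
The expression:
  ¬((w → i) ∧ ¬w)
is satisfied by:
  {w: True}


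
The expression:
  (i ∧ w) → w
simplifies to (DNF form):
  True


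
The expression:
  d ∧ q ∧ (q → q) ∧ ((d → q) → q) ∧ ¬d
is never true.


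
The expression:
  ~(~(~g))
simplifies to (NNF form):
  ~g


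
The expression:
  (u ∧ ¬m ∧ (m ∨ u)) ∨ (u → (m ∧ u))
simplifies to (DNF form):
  True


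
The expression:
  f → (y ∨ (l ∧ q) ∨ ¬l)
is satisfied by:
  {y: True, q: True, l: False, f: False}
  {y: True, l: False, q: False, f: False}
  {q: True, y: False, l: False, f: False}
  {y: False, l: False, q: False, f: False}
  {f: True, y: True, q: True, l: False}
  {f: True, y: True, l: False, q: False}
  {f: True, q: True, y: False, l: False}
  {f: True, y: False, l: False, q: False}
  {y: True, l: True, q: True, f: False}
  {y: True, l: True, f: False, q: False}
  {l: True, q: True, f: False, y: False}
  {l: True, f: False, q: False, y: False}
  {y: True, l: True, f: True, q: True}
  {y: True, l: True, f: True, q: False}
  {l: True, f: True, q: True, y: False}


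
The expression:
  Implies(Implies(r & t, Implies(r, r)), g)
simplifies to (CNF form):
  g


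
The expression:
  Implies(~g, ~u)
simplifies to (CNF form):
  g | ~u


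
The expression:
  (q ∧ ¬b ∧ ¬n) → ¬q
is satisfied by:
  {n: True, b: True, q: False}
  {n: True, q: False, b: False}
  {b: True, q: False, n: False}
  {b: False, q: False, n: False}
  {n: True, b: True, q: True}
  {n: True, q: True, b: False}
  {b: True, q: True, n: False}


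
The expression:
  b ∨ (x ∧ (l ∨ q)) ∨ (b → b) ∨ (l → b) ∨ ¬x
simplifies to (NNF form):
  True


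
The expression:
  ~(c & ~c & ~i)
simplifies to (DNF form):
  True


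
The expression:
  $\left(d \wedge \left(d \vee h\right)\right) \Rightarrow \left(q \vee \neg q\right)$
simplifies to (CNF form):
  $\text{True}$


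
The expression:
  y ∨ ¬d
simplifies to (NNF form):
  y ∨ ¬d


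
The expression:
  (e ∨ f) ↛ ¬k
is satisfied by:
  {e: True, f: True, k: True}
  {e: True, k: True, f: False}
  {f: True, k: True, e: False}


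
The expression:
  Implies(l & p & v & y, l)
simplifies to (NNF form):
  True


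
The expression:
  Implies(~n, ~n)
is always true.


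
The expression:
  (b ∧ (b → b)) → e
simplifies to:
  e ∨ ¬b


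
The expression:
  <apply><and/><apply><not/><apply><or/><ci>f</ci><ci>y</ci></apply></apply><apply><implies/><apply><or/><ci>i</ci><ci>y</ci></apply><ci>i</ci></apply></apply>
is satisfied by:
  {y: False, f: False}


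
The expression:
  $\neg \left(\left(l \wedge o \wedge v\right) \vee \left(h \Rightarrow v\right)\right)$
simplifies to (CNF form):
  $h \wedge \neg v$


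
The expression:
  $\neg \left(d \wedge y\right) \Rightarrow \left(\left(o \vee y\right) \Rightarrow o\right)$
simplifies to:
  $d \vee o \vee \neg y$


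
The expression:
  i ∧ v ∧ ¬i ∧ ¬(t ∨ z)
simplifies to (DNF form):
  False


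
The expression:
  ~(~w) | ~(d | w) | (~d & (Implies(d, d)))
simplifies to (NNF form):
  w | ~d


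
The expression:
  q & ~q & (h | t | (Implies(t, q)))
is never true.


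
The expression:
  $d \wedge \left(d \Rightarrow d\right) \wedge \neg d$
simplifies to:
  $\text{False}$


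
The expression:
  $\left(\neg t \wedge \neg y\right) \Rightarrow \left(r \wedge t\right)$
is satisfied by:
  {y: True, t: True}
  {y: True, t: False}
  {t: True, y: False}


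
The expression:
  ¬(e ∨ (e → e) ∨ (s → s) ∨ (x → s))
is never true.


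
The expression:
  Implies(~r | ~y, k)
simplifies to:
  k | (r & y)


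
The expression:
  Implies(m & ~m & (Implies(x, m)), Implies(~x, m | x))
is always true.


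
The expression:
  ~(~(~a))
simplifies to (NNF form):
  ~a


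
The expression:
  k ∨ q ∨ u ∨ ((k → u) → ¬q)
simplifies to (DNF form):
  True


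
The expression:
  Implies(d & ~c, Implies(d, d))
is always true.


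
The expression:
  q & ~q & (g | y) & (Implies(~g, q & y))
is never true.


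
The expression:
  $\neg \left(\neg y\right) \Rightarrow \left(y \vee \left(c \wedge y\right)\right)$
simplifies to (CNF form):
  $\text{True}$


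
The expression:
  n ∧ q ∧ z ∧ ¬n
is never true.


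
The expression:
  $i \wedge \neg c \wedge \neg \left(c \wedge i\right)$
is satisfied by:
  {i: True, c: False}


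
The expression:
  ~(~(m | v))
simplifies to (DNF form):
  m | v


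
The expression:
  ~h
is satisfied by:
  {h: False}


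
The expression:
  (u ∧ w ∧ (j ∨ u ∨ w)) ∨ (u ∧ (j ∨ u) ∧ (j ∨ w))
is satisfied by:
  {u: True, w: True, j: True}
  {u: True, w: True, j: False}
  {u: True, j: True, w: False}


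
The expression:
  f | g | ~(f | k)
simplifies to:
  f | g | ~k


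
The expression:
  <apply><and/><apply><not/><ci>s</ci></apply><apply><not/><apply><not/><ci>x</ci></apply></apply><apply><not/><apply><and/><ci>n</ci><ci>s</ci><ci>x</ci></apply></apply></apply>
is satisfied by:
  {x: True, s: False}


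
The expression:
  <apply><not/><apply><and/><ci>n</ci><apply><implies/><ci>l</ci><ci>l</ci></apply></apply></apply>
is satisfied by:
  {n: False}


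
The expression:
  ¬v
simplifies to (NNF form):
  ¬v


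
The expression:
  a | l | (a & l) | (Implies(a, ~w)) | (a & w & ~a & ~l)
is always true.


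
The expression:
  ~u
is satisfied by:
  {u: False}


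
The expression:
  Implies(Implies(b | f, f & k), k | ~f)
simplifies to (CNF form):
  True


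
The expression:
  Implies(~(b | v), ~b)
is always true.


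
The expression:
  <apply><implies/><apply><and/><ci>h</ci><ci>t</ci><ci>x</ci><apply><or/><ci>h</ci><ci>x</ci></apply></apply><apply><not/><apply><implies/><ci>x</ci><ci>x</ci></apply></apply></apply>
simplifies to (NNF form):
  <apply><or/><apply><not/><ci>h</ci></apply><apply><not/><ci>t</ci></apply><apply><not/><ci>x</ci></apply></apply>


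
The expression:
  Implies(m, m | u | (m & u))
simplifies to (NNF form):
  True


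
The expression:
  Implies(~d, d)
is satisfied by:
  {d: True}


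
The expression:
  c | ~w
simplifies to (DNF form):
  c | ~w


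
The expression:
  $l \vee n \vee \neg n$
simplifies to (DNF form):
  $\text{True}$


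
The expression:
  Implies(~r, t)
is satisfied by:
  {r: True, t: True}
  {r: True, t: False}
  {t: True, r: False}


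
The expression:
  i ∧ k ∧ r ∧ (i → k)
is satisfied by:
  {r: True, i: True, k: True}


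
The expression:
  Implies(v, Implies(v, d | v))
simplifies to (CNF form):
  True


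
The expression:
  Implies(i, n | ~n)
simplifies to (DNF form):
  True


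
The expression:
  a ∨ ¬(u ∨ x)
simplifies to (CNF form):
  (a ∨ ¬u) ∧ (a ∨ ¬x)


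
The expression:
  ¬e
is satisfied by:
  {e: False}


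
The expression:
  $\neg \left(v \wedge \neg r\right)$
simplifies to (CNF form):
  $r \vee \neg v$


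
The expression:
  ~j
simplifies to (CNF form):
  ~j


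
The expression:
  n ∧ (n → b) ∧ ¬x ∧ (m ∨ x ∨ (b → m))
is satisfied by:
  {m: True, b: True, n: True, x: False}


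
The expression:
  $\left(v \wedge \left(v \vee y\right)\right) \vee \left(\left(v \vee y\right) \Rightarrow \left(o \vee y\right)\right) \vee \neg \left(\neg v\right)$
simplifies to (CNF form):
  $\text{True}$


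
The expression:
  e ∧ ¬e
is never true.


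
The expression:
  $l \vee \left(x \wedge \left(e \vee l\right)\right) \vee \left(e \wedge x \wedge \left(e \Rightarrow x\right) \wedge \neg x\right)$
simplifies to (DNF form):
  $l \vee \left(e \wedge x\right)$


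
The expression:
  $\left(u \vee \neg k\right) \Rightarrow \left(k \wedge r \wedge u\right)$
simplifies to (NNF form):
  $k \wedge \left(r \vee \neg u\right)$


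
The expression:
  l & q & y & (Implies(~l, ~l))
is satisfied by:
  {q: True, y: True, l: True}


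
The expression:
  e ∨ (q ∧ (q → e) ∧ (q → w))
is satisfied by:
  {e: True}


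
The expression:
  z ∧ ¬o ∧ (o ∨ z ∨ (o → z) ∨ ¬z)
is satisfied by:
  {z: True, o: False}


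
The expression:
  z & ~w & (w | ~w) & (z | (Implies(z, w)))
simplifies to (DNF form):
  z & ~w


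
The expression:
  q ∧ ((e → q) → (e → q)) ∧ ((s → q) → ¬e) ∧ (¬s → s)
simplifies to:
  q ∧ s ∧ ¬e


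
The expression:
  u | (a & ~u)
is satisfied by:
  {a: True, u: True}
  {a: True, u: False}
  {u: True, a: False}


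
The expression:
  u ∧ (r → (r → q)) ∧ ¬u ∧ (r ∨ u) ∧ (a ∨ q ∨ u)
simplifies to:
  False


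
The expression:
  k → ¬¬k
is always true.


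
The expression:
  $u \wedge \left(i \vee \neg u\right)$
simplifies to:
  $i \wedge u$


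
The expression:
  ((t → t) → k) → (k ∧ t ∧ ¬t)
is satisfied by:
  {k: False}


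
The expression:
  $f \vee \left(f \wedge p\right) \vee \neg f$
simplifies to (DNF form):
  $\text{True}$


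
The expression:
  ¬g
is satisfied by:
  {g: False}


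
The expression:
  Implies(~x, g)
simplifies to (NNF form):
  g | x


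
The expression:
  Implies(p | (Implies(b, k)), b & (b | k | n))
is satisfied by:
  {b: True}


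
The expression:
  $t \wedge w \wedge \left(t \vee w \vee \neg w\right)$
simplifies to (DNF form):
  $t \wedge w$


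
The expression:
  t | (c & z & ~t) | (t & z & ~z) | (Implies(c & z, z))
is always true.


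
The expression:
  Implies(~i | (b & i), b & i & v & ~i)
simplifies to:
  i & ~b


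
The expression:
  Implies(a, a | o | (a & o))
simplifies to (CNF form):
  True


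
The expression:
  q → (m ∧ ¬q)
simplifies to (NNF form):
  ¬q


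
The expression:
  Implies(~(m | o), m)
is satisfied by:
  {o: True, m: True}
  {o: True, m: False}
  {m: True, o: False}


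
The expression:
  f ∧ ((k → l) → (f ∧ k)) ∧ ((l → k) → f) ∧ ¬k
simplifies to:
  False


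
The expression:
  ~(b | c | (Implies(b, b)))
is never true.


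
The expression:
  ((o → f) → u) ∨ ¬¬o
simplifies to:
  o ∨ u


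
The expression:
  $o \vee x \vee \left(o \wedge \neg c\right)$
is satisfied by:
  {x: True, o: True}
  {x: True, o: False}
  {o: True, x: False}


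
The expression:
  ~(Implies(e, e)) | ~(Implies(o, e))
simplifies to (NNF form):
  o & ~e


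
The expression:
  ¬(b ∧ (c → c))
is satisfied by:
  {b: False}


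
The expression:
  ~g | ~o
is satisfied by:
  {g: False, o: False}
  {o: True, g: False}
  {g: True, o: False}


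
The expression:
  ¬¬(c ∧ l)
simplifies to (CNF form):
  c ∧ l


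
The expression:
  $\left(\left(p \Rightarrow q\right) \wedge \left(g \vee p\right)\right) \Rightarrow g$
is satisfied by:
  {g: True, p: False, q: False}
  {p: False, q: False, g: False}
  {g: True, q: True, p: False}
  {q: True, p: False, g: False}
  {g: True, p: True, q: False}
  {p: True, g: False, q: False}
  {g: True, q: True, p: True}


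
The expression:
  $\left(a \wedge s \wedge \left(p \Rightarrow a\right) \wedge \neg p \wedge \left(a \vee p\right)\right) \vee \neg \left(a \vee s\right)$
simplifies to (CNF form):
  $\left(a \vee \neg s\right) \wedge \left(s \vee \neg a\right) \wedge \left(\neg p \vee \neg s\right)$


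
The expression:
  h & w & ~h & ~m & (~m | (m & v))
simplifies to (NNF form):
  False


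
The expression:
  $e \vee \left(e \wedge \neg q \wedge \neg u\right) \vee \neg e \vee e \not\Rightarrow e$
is always true.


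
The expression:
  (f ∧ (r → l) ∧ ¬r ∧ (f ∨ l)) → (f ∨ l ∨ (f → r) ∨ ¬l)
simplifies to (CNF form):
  True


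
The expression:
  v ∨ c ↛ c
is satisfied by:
  {v: True}


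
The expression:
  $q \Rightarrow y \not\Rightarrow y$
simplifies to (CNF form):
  $\neg q$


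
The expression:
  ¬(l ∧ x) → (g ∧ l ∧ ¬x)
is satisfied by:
  {x: True, g: True, l: True}
  {x: True, l: True, g: False}
  {g: True, l: True, x: False}


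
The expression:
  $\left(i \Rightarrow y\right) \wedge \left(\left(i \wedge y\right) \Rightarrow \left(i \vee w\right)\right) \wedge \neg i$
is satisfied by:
  {i: False}


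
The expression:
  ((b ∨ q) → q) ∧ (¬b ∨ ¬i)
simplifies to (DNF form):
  (q ∧ ¬i) ∨ ¬b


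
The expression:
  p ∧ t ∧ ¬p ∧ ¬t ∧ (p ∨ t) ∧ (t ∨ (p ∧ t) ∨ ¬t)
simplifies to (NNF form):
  False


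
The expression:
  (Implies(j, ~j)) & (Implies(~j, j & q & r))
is never true.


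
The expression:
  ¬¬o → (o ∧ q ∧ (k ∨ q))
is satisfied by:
  {q: True, o: False}
  {o: False, q: False}
  {o: True, q: True}


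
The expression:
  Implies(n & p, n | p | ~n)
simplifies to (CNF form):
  True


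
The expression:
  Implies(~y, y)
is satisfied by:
  {y: True}


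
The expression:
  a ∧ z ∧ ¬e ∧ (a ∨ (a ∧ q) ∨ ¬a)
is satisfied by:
  {a: True, z: True, e: False}


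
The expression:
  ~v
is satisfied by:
  {v: False}


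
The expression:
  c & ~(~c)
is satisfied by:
  {c: True}


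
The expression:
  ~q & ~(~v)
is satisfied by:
  {v: True, q: False}


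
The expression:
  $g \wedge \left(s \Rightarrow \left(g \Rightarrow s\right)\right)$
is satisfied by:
  {g: True}


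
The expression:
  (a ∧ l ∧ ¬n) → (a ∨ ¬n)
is always true.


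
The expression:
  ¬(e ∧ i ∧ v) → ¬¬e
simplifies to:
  e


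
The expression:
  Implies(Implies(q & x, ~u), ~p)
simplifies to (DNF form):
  ~p | (q & u & x)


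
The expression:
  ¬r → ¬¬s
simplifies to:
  r ∨ s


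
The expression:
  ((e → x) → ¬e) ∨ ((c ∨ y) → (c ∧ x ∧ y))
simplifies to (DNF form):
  (c ∧ y) ∨ (¬c ∧ ¬y) ∨ ¬e ∨ ¬x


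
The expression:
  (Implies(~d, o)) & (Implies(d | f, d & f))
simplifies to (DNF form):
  (d & f) | (d & ~d) | (d & f & o) | (d & f & ~f) | (d & o & ~d) | (f & o & ~f) | (d & ~d & ~f) | (o & ~d & ~f)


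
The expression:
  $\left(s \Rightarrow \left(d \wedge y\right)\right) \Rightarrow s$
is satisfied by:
  {s: True}


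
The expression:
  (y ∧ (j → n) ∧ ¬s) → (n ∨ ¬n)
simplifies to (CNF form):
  True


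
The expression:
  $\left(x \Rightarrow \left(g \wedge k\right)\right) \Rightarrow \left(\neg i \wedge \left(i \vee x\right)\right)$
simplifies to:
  $x \wedge \left(\neg g \vee \neg i \vee \neg k\right)$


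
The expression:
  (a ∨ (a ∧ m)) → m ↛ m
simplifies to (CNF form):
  ¬a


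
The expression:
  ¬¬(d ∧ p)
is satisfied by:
  {p: True, d: True}


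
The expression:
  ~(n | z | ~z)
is never true.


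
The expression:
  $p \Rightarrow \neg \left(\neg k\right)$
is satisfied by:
  {k: True, p: False}
  {p: False, k: False}
  {p: True, k: True}


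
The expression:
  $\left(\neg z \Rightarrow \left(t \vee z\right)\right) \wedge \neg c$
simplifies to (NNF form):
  $\neg c \wedge \left(t \vee z\right)$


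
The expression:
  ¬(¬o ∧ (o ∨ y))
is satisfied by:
  {o: True, y: False}
  {y: False, o: False}
  {y: True, o: True}


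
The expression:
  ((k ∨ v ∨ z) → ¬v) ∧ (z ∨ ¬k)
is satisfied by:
  {z: True, v: False, k: False}
  {v: False, k: False, z: False}
  {z: True, k: True, v: False}


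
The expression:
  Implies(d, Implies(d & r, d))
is always true.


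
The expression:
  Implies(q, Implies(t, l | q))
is always true.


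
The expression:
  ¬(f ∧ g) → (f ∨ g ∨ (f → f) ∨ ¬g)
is always true.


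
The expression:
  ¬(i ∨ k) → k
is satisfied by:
  {i: True, k: True}
  {i: True, k: False}
  {k: True, i: False}


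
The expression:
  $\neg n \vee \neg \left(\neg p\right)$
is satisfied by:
  {p: True, n: False}
  {n: False, p: False}
  {n: True, p: True}


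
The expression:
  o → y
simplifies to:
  y ∨ ¬o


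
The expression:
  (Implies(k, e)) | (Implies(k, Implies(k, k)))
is always true.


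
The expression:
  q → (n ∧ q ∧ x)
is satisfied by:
  {n: True, x: True, q: False}
  {n: True, x: False, q: False}
  {x: True, n: False, q: False}
  {n: False, x: False, q: False}
  {n: True, q: True, x: True}


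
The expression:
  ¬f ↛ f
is always true.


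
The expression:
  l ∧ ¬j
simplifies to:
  l ∧ ¬j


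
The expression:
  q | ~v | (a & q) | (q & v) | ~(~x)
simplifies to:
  q | x | ~v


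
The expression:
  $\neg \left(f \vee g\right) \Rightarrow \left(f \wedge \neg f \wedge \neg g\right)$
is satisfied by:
  {g: True, f: True}
  {g: True, f: False}
  {f: True, g: False}


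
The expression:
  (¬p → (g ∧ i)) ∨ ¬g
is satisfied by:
  {i: True, p: True, g: False}
  {i: True, g: False, p: False}
  {p: True, g: False, i: False}
  {p: False, g: False, i: False}
  {i: True, p: True, g: True}
  {i: True, g: True, p: False}
  {p: True, g: True, i: False}


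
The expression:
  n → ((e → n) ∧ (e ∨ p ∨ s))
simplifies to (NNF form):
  e ∨ p ∨ s ∨ ¬n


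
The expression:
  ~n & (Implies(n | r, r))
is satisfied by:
  {n: False}


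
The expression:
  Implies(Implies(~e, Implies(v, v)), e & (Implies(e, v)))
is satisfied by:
  {e: True, v: True}


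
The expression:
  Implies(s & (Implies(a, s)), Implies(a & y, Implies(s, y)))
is always true.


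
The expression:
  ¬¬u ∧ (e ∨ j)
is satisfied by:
  {e: True, j: True, u: True}
  {e: True, u: True, j: False}
  {j: True, u: True, e: False}


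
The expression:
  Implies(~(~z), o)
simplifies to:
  o | ~z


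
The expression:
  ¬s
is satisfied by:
  {s: False}


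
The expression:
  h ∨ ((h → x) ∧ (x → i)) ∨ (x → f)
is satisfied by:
  {i: True, h: True, f: True, x: False}
  {i: True, h: True, f: False, x: False}
  {i: True, f: True, h: False, x: False}
  {i: True, f: False, h: False, x: False}
  {h: True, f: True, i: False, x: False}
  {h: True, i: False, f: False, x: False}
  {h: False, f: True, i: False, x: False}
  {h: False, i: False, f: False, x: False}
  {i: True, x: True, h: True, f: True}
  {i: True, x: True, h: True, f: False}
  {i: True, x: True, f: True, h: False}
  {i: True, x: True, f: False, h: False}
  {x: True, h: True, f: True, i: False}
  {x: True, h: True, f: False, i: False}
  {x: True, f: True, h: False, i: False}


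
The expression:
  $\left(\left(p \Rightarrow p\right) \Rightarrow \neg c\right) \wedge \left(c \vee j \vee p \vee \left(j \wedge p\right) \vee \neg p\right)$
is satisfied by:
  {c: False}


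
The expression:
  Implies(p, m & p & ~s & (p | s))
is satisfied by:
  {m: True, s: False, p: False}
  {s: False, p: False, m: False}
  {m: True, s: True, p: False}
  {s: True, m: False, p: False}
  {p: True, m: True, s: False}


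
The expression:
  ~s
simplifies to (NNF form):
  ~s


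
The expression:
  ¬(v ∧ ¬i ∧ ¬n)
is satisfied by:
  {i: True, n: True, v: False}
  {i: True, v: False, n: False}
  {n: True, v: False, i: False}
  {n: False, v: False, i: False}
  {i: True, n: True, v: True}
  {i: True, v: True, n: False}
  {n: True, v: True, i: False}


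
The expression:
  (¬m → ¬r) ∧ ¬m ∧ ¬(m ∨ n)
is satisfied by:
  {n: False, r: False, m: False}


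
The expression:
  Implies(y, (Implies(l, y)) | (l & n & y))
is always true.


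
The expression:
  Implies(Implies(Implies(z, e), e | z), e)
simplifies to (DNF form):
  e | ~z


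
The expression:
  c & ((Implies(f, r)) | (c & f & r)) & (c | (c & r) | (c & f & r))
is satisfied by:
  {c: True, r: True, f: False}
  {c: True, r: False, f: False}
  {c: True, f: True, r: True}


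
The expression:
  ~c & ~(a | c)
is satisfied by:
  {a: False, c: False}


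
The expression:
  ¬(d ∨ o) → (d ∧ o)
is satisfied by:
  {d: True, o: True}
  {d: True, o: False}
  {o: True, d: False}


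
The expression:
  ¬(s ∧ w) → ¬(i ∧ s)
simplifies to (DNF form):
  w ∨ ¬i ∨ ¬s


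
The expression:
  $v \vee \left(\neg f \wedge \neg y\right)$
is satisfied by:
  {v: True, y: False, f: False}
  {f: True, v: True, y: False}
  {v: True, y: True, f: False}
  {f: True, v: True, y: True}
  {f: False, y: False, v: False}


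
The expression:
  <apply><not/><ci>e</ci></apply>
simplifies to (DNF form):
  <apply><not/><ci>e</ci></apply>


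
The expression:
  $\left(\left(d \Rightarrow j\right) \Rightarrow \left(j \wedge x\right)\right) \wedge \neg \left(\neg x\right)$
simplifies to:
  $x \wedge \left(d \vee j\right)$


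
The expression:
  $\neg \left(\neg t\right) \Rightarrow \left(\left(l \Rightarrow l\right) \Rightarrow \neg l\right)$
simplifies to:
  $\neg l \vee \neg t$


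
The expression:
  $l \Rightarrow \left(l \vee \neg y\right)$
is always true.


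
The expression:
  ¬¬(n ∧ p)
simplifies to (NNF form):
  n ∧ p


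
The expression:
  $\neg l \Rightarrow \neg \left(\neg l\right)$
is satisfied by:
  {l: True}


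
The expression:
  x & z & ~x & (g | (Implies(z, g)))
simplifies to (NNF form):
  False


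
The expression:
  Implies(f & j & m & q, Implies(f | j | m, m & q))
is always true.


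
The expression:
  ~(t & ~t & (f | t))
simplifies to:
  True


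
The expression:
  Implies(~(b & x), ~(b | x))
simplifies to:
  (b & x) | (~b & ~x)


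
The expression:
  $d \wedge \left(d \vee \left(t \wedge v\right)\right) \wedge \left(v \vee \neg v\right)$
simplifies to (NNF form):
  $d$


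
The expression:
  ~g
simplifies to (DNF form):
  ~g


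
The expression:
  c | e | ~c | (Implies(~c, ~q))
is always true.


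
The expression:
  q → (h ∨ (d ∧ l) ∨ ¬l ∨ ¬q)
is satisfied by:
  {d: True, h: True, l: False, q: False}
  {d: True, l: False, h: False, q: False}
  {h: True, d: False, l: False, q: False}
  {d: False, l: False, h: False, q: False}
  {q: True, d: True, h: True, l: False}
  {q: True, d: True, l: False, h: False}
  {q: True, h: True, d: False, l: False}
  {q: True, d: False, l: False, h: False}
  {d: True, l: True, h: True, q: False}
  {d: True, l: True, q: False, h: False}
  {l: True, h: True, q: False, d: False}
  {l: True, q: False, h: False, d: False}
  {d: True, l: True, q: True, h: True}
  {d: True, l: True, q: True, h: False}
  {l: True, q: True, h: True, d: False}


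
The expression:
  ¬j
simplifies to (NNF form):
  ¬j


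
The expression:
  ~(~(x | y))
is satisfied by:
  {y: True, x: True}
  {y: True, x: False}
  {x: True, y: False}


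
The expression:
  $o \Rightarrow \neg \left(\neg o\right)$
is always true.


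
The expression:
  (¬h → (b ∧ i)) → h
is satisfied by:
  {h: True, b: False, i: False}
  {h: False, b: False, i: False}
  {i: True, h: True, b: False}
  {i: True, h: False, b: False}
  {b: True, h: True, i: False}
  {b: True, h: False, i: False}
  {b: True, i: True, h: True}


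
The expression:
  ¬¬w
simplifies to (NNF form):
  w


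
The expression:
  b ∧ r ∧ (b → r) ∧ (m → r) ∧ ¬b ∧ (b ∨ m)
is never true.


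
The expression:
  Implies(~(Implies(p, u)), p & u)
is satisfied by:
  {u: True, p: False}
  {p: False, u: False}
  {p: True, u: True}


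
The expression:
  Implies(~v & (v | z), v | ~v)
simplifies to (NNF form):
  True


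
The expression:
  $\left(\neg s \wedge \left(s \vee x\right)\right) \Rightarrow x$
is always true.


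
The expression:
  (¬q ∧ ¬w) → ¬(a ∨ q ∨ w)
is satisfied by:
  {q: True, w: True, a: False}
  {q: True, w: False, a: False}
  {w: True, q: False, a: False}
  {q: False, w: False, a: False}
  {a: True, q: True, w: True}
  {a: True, q: True, w: False}
  {a: True, w: True, q: False}


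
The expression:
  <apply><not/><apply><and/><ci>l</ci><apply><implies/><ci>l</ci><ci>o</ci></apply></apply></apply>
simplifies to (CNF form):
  <apply><or/><apply><not/><ci>l</ci></apply><apply><not/><ci>o</ci></apply></apply>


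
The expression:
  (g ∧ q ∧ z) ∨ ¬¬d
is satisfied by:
  {d: True, q: True, z: True, g: True}
  {d: True, q: True, z: True, g: False}
  {d: True, q: True, g: True, z: False}
  {d: True, q: True, g: False, z: False}
  {d: True, z: True, g: True, q: False}
  {d: True, z: True, g: False, q: False}
  {d: True, z: False, g: True, q: False}
  {d: True, z: False, g: False, q: False}
  {q: True, z: True, g: True, d: False}


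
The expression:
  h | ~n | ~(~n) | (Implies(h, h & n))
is always true.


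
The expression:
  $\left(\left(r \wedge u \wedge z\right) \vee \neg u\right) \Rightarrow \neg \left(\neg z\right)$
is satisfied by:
  {z: True, u: True}
  {z: True, u: False}
  {u: True, z: False}


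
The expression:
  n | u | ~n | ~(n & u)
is always true.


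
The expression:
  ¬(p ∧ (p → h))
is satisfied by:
  {p: False, h: False}
  {h: True, p: False}
  {p: True, h: False}


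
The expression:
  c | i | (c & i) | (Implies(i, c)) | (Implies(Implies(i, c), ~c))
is always true.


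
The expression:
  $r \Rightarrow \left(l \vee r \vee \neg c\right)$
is always true.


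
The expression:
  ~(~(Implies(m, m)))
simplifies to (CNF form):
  True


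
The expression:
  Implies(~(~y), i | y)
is always true.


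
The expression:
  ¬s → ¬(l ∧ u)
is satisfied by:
  {s: True, l: False, u: False}
  {l: False, u: False, s: False}
  {u: True, s: True, l: False}
  {u: True, l: False, s: False}
  {s: True, l: True, u: False}
  {l: True, s: False, u: False}
  {u: True, l: True, s: True}


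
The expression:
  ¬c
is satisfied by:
  {c: False}


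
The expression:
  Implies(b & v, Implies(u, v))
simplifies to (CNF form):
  True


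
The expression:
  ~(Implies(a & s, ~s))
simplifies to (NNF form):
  a & s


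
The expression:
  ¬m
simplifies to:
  ¬m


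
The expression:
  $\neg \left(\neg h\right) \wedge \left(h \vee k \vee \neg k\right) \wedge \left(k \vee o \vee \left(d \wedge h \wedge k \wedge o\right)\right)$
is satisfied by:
  {k: True, o: True, h: True}
  {k: True, h: True, o: False}
  {o: True, h: True, k: False}


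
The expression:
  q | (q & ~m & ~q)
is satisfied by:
  {q: True}


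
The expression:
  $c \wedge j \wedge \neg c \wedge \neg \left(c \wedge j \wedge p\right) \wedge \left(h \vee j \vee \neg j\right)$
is never true.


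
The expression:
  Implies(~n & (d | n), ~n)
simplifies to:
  True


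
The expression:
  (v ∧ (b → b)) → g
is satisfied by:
  {g: True, v: False}
  {v: False, g: False}
  {v: True, g: True}
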